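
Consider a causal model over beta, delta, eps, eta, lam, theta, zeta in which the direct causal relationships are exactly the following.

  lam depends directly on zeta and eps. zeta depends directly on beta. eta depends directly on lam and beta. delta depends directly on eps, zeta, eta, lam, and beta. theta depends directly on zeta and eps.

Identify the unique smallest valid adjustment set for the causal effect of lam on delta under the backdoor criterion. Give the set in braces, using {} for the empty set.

{eps, zeta}

Variables eligible for adjustment (non-descendants of lam, excluding lam and delta): {beta, eps, theta, zeta}.
Backdoor paths from lam to delta:
  P1: lam <- eps -> delta
  P2: lam <- eps -> theta <- zeta <- beta -> eta -> delta
  P3: lam <- eps -> theta <- zeta <- beta -> delta
  P4: lam <- eps -> theta <- zeta -> delta
  P5: lam <- zeta <- beta -> eta -> delta
  P6: lam <- zeta <- beta -> delta
  P7: lam <- zeta -> delta
  P8: lam <- zeta -> theta <- eps -> delta
The empty set is not sufficient: P1 (lam <- eps -> delta) has no collider blocking it and no conditioned non-collider, so it is open.
Try {eps, zeta}:
  P1: blocked at fork node eps ∈ conditioning set.
  P2: blocked at fork node eps ∈ conditioning set.
  P3: blocked at fork node eps ∈ conditioning set.
  P4: blocked at fork node eps ∈ conditioning set.
  P5: blocked at chain node zeta ∈ conditioning set.
  P6: blocked at chain node zeta ∈ conditioning set.
  P7: blocked at fork node zeta ∈ conditioning set.
  P8: blocked at fork node zeta ∈ conditioning set.
{eps, zeta} contains no descendant of lam and blocks every backdoor path.
Every element of {eps, zeta} is needed (dropping eps leaves P1 open; dropping zeta leaves P5 open), so no proper subset is valid.
Among all size-2 subsets of the eligible variables, only {eps, zeta} blocks every backdoor path, so it is the unique smallest valid adjustment set.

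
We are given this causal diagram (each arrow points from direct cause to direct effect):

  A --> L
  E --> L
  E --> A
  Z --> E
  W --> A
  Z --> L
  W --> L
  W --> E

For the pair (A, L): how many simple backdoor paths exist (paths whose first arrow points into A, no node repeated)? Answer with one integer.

6

A backdoor path from A to L is any simple undirected path whose first edge points into A (i.e. leaves A via a parent).
Parents of A: {E, W}.
Enumerating:
  P1: A <- W -> E <- Z -> L
  P2: A <- W -> E -> L
  P3: A <- W -> L
  P4: A <- E <- W -> L
  P5: A <- E <- Z -> L
  P6: A <- E -> L
That exhausts the simple backdoor paths. Count: 6.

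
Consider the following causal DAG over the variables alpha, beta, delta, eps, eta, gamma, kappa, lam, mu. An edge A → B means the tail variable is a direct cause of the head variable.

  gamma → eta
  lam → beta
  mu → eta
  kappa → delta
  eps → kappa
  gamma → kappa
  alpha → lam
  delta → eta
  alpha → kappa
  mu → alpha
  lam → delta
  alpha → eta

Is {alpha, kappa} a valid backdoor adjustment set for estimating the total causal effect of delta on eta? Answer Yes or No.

Backdoor paths from delta to eta (paths whose first edge points into delta):
  P1: delta <- kappa <- gamma -> eta
  P2: delta <- kappa <- alpha <- mu -> eta
  P3: delta <- kappa <- alpha -> eta
  P4: delta <- lam <- alpha <- mu -> eta
  P5: delta <- lam <- alpha -> kappa <- gamma -> eta
  P6: delta <- lam <- alpha -> eta
Condition 1 (no descendant of delta in the set): holds — descendants of delta are {eta}; none are in {alpha, kappa}.
Condition 2 (every backdoor path blocked by {alpha, kappa}):
  P1: blocked at chain node kappa ∈ conditioning set.
  P2: blocked at chain node kappa ∈ conditioning set.
  P3: blocked at chain node kappa ∈ conditioning set.
  P4: blocked at chain node alpha ∈ conditioning set.
  P5: blocked at fork node alpha ∈ conditioning set.
  P6: blocked at fork node alpha ∈ conditioning set.
{alpha, kappa} satisfies the backdoor criterion.

Yes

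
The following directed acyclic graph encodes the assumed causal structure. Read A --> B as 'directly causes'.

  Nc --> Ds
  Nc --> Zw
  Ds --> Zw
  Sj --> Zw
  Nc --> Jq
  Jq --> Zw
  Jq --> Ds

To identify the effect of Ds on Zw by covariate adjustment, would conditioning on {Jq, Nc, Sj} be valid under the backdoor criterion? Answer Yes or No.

Backdoor paths from Ds to Zw (paths whose first edge points into Ds):
  P1: Ds <- Nc -> Jq -> Zw
  P2: Ds <- Nc -> Zw
  P3: Ds <- Jq <- Nc -> Zw
  P4: Ds <- Jq -> Zw
Condition 1 (no descendant of Ds in the set): holds — descendants of Ds are {Zw}; none are in {Jq, Nc, Sj}.
Condition 2 (every backdoor path blocked by {Jq, Nc, Sj}):
  P1: blocked at fork node Nc ∈ conditioning set.
  P2: blocked at fork node Nc ∈ conditioning set.
  P3: blocked at chain node Jq ∈ conditioning set.
  P4: blocked at fork node Jq ∈ conditioning set.
{Jq, Nc, Sj} satisfies the backdoor criterion.

Yes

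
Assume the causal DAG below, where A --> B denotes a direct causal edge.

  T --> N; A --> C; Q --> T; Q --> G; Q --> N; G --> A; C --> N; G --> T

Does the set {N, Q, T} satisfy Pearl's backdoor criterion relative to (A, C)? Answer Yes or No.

Backdoor paths from A to C (paths whose first edge points into A):
  P1: A <- G <- Q -> T -> N <- C
  P2: A <- G <- Q -> N <- C
  P3: A <- G -> T <- Q -> N <- C
  P4: A <- G -> T -> N <- C
Condition 1 (no descendant of A in the set): FAILS — N is a descendant of A.
Condition 2 (every backdoor path blocked by {N, Q, T}):
  P1: blocked at fork node Q ∈ conditioning set.
  P2: blocked at fork node Q ∈ conditioning set.
  P3: blocked at fork node Q ∈ conditioning set.
  P4: blocked at chain node T ∈ conditioning set.
{N, Q, T} does not satisfy the backdoor criterion.

No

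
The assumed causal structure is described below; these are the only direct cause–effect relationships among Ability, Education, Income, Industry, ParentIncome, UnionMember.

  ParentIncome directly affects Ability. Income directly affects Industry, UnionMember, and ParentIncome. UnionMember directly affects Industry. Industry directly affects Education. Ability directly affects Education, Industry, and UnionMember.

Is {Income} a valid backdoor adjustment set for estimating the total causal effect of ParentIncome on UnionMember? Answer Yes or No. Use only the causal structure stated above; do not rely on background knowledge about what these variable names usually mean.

Yes

Backdoor paths from ParentIncome to UnionMember (paths whose first edge points into ParentIncome):
  P1: ParentIncome <- Income -> UnionMember
  P2: ParentIncome <- Income -> Industry <- Ability -> UnionMember
  P3: ParentIncome <- Income -> Industry <- UnionMember
  P4: ParentIncome <- Income -> Industry -> Education <- Ability -> UnionMember
Condition 1 (no descendant of ParentIncome in the set): holds — descendants of ParentIncome are {Ability, Education, Industry, UnionMember}; none are in {Income}.
Condition 2 (every backdoor path blocked by {Income}):
  P1: blocked at fork node Income ∈ conditioning set.
  P2: blocked at fork node Income ∈ conditioning set.
  P3: blocked at fork node Income ∈ conditioning set.
  P4: blocked at fork node Income ∈ conditioning set.
{Income} satisfies the backdoor criterion.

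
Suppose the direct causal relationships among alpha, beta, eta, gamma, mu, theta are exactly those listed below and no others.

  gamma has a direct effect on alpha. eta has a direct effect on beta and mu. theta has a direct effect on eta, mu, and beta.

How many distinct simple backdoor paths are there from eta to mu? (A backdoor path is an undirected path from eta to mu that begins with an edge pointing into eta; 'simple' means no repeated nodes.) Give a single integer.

A backdoor path from eta to mu is any simple undirected path whose first edge points into eta (i.e. leaves eta via a parent).
Parents of eta: {theta}.
Enumerating:
  P1: eta <- theta -> mu
That exhausts the simple backdoor paths. Count: 1.

1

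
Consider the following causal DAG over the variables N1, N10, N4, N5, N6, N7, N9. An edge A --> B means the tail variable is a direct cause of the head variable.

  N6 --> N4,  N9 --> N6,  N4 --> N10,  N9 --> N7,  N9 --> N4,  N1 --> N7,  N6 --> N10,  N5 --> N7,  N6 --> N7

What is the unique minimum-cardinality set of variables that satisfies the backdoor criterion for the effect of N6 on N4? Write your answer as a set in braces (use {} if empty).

{N9}

Variables eligible for adjustment (non-descendants of N6, excluding N6 and N4): {N1, N5, N9}.
Backdoor paths from N6 to N4:
  P1: N6 <- N9 -> N4
The empty set is not sufficient: P1 (N6 <- N9 -> N4) has no collider blocking it and no conditioned non-collider, so it is open.
Try {N9}:
  P1: blocked at fork node N9 ∈ conditioning set.
{N9} contains no descendant of N6 and blocks every backdoor path.
No other singleton works — e.g. {N5} leaves P1 open — so {N9} is the unique smallest valid adjustment set.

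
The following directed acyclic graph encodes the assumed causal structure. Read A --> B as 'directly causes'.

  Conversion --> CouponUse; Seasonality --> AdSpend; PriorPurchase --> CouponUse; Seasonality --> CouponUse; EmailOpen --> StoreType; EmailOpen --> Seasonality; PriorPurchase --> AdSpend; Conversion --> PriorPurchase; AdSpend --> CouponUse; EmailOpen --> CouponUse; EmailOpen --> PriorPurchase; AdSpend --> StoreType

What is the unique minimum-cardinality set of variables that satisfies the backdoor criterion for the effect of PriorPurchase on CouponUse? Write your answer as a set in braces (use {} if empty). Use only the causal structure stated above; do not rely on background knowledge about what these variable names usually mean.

Variables eligible for adjustment (non-descendants of PriorPurchase, excluding PriorPurchase and CouponUse): {Conversion, EmailOpen, Seasonality}.
Backdoor paths from PriorPurchase to CouponUse:
  P1: PriorPurchase <- Conversion -> CouponUse
  P2: PriorPurchase <- EmailOpen -> Seasonality -> AdSpend -> CouponUse
  P3: PriorPurchase <- EmailOpen -> Seasonality -> CouponUse
  P4: PriorPurchase <- EmailOpen -> StoreType <- AdSpend <- Seasonality -> CouponUse
  P5: PriorPurchase <- EmailOpen -> StoreType <- AdSpend -> CouponUse
  P6: PriorPurchase <- EmailOpen -> CouponUse
The empty set is not sufficient: P1 (PriorPurchase <- Conversion -> CouponUse) has no collider blocking it and no conditioned non-collider, so it is open.
Try {Conversion, EmailOpen}:
  P1: blocked at fork node Conversion ∈ conditioning set.
  P2: blocked at fork node EmailOpen ∈ conditioning set.
  P3: blocked at fork node EmailOpen ∈ conditioning set.
  P4: blocked at fork node EmailOpen ∈ conditioning set.
  P5: blocked at fork node EmailOpen ∈ conditioning set.
  P6: blocked at fork node EmailOpen ∈ conditioning set.
{Conversion, EmailOpen} contains no descendant of PriorPurchase and blocks every backdoor path.
Every element of {Conversion, EmailOpen} is needed (dropping Conversion leaves P1 open; dropping EmailOpen leaves P2 open), so no proper subset is valid.
Among all size-2 subsets of the eligible variables, only {Conversion, EmailOpen} blocks every backdoor path, so it is the unique smallest valid adjustment set.

{Conversion, EmailOpen}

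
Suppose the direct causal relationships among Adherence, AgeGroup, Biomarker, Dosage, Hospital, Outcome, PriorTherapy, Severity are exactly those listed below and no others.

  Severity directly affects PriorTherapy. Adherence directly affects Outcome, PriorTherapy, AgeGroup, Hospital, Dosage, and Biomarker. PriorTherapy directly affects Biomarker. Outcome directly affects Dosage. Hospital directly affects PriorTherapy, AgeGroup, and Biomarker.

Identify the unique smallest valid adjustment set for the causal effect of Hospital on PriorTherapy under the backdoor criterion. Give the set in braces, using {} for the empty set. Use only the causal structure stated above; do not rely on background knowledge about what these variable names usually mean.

Variables eligible for adjustment (non-descendants of Hospital, excluding Hospital and PriorTherapy): {Adherence, Dosage, Outcome, Severity}.
Backdoor paths from Hospital to PriorTherapy:
  P1: Hospital <- Adherence -> PriorTherapy
  P2: Hospital <- Adherence -> Biomarker <- PriorTherapy
The empty set is not sufficient: P1 (Hospital <- Adherence -> PriorTherapy) has no collider blocking it and no conditioned non-collider, so it is open.
Try {Adherence}:
  P1: blocked at fork node Adherence ∈ conditioning set.
  P2: blocked at fork node Adherence ∈ conditioning set.
{Adherence} contains no descendant of Hospital and blocks every backdoor path.
No other singleton works — e.g. {Severity} leaves P1 open — so {Adherence} is the unique smallest valid adjustment set.

{Adherence}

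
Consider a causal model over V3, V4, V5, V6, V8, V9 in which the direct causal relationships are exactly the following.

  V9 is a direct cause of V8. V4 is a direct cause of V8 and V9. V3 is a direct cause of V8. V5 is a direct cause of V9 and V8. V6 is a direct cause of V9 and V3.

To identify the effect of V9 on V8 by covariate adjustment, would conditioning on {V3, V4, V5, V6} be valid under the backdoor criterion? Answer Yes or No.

Backdoor paths from V9 to V8 (paths whose first edge points into V9):
  P1: V9 <- V5 -> V8
  P2: V9 <- V4 -> V8
  P3: V9 <- V6 -> V3 -> V8
Condition 1 (no descendant of V9 in the set): holds — descendants of V9 are {V8}; none are in {V3, V4, V5, V6}.
Condition 2 (every backdoor path blocked by {V3, V4, V5, V6}):
  P1: blocked at fork node V5 ∈ conditioning set.
  P2: blocked at fork node V4 ∈ conditioning set.
  P3: blocked at fork node V6 ∈ conditioning set.
{V3, V4, V5, V6} satisfies the backdoor criterion.

Yes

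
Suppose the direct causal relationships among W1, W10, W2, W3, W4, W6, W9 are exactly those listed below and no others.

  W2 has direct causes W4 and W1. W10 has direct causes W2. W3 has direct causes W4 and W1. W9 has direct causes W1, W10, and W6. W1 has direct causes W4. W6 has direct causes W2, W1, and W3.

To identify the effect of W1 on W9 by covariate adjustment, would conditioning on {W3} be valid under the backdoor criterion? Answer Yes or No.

Backdoor paths from W1 to W9 (paths whose first edge points into W1):
  P1: W1 <- W4 -> W2 -> W10 -> W9
  P2: W1 <- W4 -> W2 -> W6 -> W9
  P3: W1 <- W4 -> W3 -> W6 <- W2 -> W10 -> W9
  P4: W1 <- W4 -> W3 -> W6 -> W9
Condition 1 (no descendant of W1 in the set): FAILS — W3 is a descendant of W1.
Condition 2 (every backdoor path blocked by {W3}):
  P1: open — no interior node is in the conditioning set.
  P2: open — no interior node is in the conditioning set.
  P3: blocked at chain node W3 ∈ conditioning set.
  P4: blocked at chain node W3 ∈ conditioning set.
{W3} does not satisfy the backdoor criterion.

No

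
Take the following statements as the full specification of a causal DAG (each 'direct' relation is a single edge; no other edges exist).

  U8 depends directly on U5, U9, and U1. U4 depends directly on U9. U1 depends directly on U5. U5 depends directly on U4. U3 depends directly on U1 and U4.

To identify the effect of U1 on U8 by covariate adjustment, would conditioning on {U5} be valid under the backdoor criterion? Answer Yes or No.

Backdoor paths from U1 to U8 (paths whose first edge points into U1):
  P1: U1 <- U5 <- U4 <- U9 -> U8
  P2: U1 <- U5 -> U8
Condition 1 (no descendant of U1 in the set): holds — descendants of U1 are {U3, U8}; none are in {U5}.
Condition 2 (every backdoor path blocked by {U5}):
  P1: blocked at chain node U5 ∈ conditioning set.
  P2: blocked at fork node U5 ∈ conditioning set.
{U5} satisfies the backdoor criterion.

Yes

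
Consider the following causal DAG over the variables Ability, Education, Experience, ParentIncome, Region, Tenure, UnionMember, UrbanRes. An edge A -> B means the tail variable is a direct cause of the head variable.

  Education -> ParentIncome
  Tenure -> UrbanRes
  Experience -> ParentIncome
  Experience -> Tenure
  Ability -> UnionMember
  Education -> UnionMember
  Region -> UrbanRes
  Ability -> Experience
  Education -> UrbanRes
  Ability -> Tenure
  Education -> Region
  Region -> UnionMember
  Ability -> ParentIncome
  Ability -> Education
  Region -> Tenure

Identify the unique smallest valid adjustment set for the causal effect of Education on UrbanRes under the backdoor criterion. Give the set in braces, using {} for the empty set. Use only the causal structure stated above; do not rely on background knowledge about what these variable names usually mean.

{Ability}

Variables eligible for adjustment (non-descendants of Education, excluding Education and UrbanRes): {Ability, Experience}.
Backdoor paths from Education to UrbanRes:
  P1: Education <- Ability -> Experience -> Tenure <- Region -> UrbanRes
  P2: Education <- Ability -> Experience -> Tenure -> UrbanRes
  P3: Education <- Ability -> ParentIncome <- Experience -> Tenure <- Region -> UrbanRes
  P4: Education <- Ability -> ParentIncome <- Experience -> Tenure -> UrbanRes
  P5: Education <- Ability -> Tenure <- Region -> UrbanRes
  P6: Education <- Ability -> Tenure -> UrbanRes
  P7: Education <- Ability -> UnionMember <- Region -> Tenure -> UrbanRes
  P8: Education <- Ability -> UnionMember <- Region -> UrbanRes
The empty set is not sufficient: P2 (Education <- Ability -> Experience -> Tenure -> UrbanRes) has no collider blocking it and no conditioned non-collider, so it is open.
Try {Ability}:
  P1: blocked at fork node Ability ∈ conditioning set.
  P2: blocked at fork node Ability ∈ conditioning set.
  P3: blocked at fork node Ability ∈ conditioning set.
  P4: blocked at fork node Ability ∈ conditioning set.
  P5: blocked at fork node Ability ∈ conditioning set.
  P6: blocked at fork node Ability ∈ conditioning set.
  P7: blocked at fork node Ability ∈ conditioning set.
  P8: blocked at fork node Ability ∈ conditioning set.
{Ability} contains no descendant of Education and blocks every backdoor path.
No other singleton works — e.g. {Experience} leaves P6 open — so {Ability} is the unique smallest valid adjustment set.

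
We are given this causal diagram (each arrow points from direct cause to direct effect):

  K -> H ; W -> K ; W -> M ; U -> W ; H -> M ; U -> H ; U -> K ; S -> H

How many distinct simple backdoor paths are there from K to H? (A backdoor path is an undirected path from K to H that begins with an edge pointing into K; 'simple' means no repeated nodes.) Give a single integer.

A backdoor path from K to H is any simple undirected path whose first edge points into K (i.e. leaves K via a parent).
Parents of K: {U, W}.
Enumerating:
  P1: K <- U -> W -> M <- H
  P2: K <- U -> H
  P3: K <- W <- U -> H
  P4: K <- W -> M <- H
That exhausts the simple backdoor paths. Count: 4.

4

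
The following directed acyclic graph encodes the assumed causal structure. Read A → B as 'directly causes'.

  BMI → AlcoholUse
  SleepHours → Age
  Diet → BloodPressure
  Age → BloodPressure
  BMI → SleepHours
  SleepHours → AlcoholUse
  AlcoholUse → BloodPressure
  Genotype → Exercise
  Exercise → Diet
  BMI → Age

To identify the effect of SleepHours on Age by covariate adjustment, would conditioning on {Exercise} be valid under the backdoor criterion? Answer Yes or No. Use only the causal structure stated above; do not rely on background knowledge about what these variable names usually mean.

Backdoor paths from SleepHours to Age (paths whose first edge points into SleepHours):
  P1: SleepHours <- BMI -> AlcoholUse -> BloodPressure <- Age
  P2: SleepHours <- BMI -> Age
Condition 1 (no descendant of SleepHours in the set): holds — descendants of SleepHours are {Age, AlcoholUse, BloodPressure}; none are in {Exercise}.
Condition 2 (every backdoor path blocked by {Exercise}):
  P1: blocked at collider BloodPressure (neither it nor any descendant is in the conditioning set).
  P2: open — no interior node is in the conditioning set.
{Exercise} does not satisfy the backdoor criterion.

No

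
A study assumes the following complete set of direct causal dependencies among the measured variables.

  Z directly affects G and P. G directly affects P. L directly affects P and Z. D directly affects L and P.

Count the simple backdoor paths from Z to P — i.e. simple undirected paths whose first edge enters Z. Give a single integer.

A backdoor path from Z to P is any simple undirected path whose first edge points into Z (i.e. leaves Z via a parent).
Parents of Z: {L}.
Enumerating:
  P1: Z <- L <- D -> P
  P2: Z <- L -> P
That exhausts the simple backdoor paths. Count: 2.

2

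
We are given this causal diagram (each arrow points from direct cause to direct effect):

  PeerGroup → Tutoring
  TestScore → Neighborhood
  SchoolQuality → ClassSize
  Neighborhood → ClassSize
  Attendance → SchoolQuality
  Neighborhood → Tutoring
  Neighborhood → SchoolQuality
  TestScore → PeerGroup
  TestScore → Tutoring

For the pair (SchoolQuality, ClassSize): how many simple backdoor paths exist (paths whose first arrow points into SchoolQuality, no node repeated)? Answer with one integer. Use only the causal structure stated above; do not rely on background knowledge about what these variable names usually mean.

1

A backdoor path from SchoolQuality to ClassSize is any simple undirected path whose first edge points into SchoolQuality (i.e. leaves SchoolQuality via a parent).
Parents of SchoolQuality: {Attendance, Neighborhood}.
Enumerating:
  P1: SchoolQuality <- Neighborhood -> ClassSize
That exhausts the simple backdoor paths. Count: 1.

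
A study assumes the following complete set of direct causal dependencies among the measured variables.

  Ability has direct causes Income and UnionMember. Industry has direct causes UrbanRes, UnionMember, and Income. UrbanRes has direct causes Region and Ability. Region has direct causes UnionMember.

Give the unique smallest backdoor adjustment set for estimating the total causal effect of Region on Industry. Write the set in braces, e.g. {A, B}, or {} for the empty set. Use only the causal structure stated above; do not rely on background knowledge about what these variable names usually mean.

Variables eligible for adjustment (non-descendants of Region, excluding Region and Industry): {Ability, Income, UnionMember}.
Backdoor paths from Region to Industry:
  P1: Region <- UnionMember -> Ability <- Income -> Industry
  P2: Region <- UnionMember -> Ability -> UrbanRes -> Industry
  P3: Region <- UnionMember -> Industry
The empty set is not sufficient: P2 (Region <- UnionMember -> Ability -> UrbanRes -> Industry) has no collider blocking it and no conditioned non-collider, so it is open.
Try {UnionMember}:
  P1: blocked at fork node UnionMember ∈ conditioning set.
  P2: blocked at fork node UnionMember ∈ conditioning set.
  P3: blocked at fork node UnionMember ∈ conditioning set.
{UnionMember} contains no descendant of Region and blocks every backdoor path.
No other singleton works — e.g. {Income} leaves P2 open — so {UnionMember} is the unique smallest valid adjustment set.

{UnionMember}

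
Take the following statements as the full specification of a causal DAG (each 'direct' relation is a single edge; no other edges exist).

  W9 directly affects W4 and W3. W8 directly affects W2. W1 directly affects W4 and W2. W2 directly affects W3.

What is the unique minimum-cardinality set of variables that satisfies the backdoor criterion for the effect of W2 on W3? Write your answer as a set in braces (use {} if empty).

Variables eligible for adjustment (non-descendants of W2, excluding W2 and W3): {W1, W4, W8, W9}.
Backdoor paths from W2 to W3:
  P1: W2 <- W1 -> W4 <- W9 -> W3
Each backdoor path contains an unconditioned collider, so every path is already blocked with the empty conditioning set:
  P1: blocked at collider W4 (neither it nor any descendant is in the conditioning set).
The empty set is therefore the unique smallest valid set.

{}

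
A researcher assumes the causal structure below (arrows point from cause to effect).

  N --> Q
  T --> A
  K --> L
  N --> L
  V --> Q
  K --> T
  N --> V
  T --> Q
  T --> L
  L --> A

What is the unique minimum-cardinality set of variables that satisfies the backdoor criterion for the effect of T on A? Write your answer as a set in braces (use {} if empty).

Variables eligible for adjustment (non-descendants of T, excluding T and A): {K, N, V}.
Backdoor paths from T to A:
  P1: T <- K -> L -> A
The empty set is not sufficient: P1 (T <- K -> L -> A) has no collider blocking it and no conditioned non-collider, so it is open.
Try {K}:
  P1: blocked at fork node K ∈ conditioning set.
{K} contains no descendant of T and blocks every backdoor path.
No other singleton works — e.g. {N} leaves P1 open — so {K} is the unique smallest valid adjustment set.

{K}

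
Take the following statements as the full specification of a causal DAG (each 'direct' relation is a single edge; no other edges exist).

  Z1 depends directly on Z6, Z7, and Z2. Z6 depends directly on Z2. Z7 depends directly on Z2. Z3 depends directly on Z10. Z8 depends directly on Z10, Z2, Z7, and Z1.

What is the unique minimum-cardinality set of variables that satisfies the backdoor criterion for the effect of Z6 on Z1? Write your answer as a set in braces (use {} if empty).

Variables eligible for adjustment (non-descendants of Z6, excluding Z6 and Z1): {Z10, Z2, Z3, Z7}.
Backdoor paths from Z6 to Z1:
  P1: Z6 <- Z2 -> Z7 -> Z1
  P2: Z6 <- Z2 -> Z7 -> Z8 <- Z1
  P3: Z6 <- Z2 -> Z1
  P4: Z6 <- Z2 -> Z8 <- Z7 -> Z1
  P5: Z6 <- Z2 -> Z8 <- Z1
The empty set is not sufficient: P1 (Z6 <- Z2 -> Z7 -> Z1) has no collider blocking it and no conditioned non-collider, so it is open.
Try {Z2}:
  P1: blocked at fork node Z2 ∈ conditioning set.
  P2: blocked at fork node Z2 ∈ conditioning set.
  P3: blocked at fork node Z2 ∈ conditioning set.
  P4: blocked at fork node Z2 ∈ conditioning set.
  P5: blocked at fork node Z2 ∈ conditioning set.
{Z2} contains no descendant of Z6 and blocks every backdoor path.
No other singleton works — e.g. {Z7} leaves P3 open — so {Z2} is the unique smallest valid adjustment set.

{Z2}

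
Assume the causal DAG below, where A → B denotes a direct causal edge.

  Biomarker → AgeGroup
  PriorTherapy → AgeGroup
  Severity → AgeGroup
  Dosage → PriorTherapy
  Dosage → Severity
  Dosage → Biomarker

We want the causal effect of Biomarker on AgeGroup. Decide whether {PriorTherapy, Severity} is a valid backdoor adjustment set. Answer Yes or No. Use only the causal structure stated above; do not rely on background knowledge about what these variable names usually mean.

Backdoor paths from Biomarker to AgeGroup (paths whose first edge points into Biomarker):
  P1: Biomarker <- Dosage -> Severity -> AgeGroup
  P2: Biomarker <- Dosage -> PriorTherapy -> AgeGroup
Condition 1 (no descendant of Biomarker in the set): holds — descendants of Biomarker are {AgeGroup}; none are in {PriorTherapy, Severity}.
Condition 2 (every backdoor path blocked by {PriorTherapy, Severity}):
  P1: blocked at chain node Severity ∈ conditioning set.
  P2: blocked at chain node PriorTherapy ∈ conditioning set.
{PriorTherapy, Severity} satisfies the backdoor criterion.

Yes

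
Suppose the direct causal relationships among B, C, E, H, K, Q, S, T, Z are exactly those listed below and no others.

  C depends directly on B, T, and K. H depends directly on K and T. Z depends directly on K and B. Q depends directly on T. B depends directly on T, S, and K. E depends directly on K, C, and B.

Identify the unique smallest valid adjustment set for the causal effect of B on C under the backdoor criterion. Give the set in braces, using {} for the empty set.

Variables eligible for adjustment (non-descendants of B, excluding B and C): {H, K, Q, S, T}.
Backdoor paths from B to C:
  P1: B <- K -> C
  P2: B <- K -> H <- T -> C
  P3: B <- K -> E <- C
  P4: B <- T -> C
  P5: B <- T -> H <- K -> C
  P6: B <- T -> H <- K -> E <- C
The empty set is not sufficient: P1 (B <- K -> C) has no collider blocking it and no conditioned non-collider, so it is open.
Try {K, T}:
  P1: blocked at fork node K ∈ conditioning set.
  P2: blocked at fork node K ∈ conditioning set.
  P3: blocked at fork node K ∈ conditioning set.
  P4: blocked at fork node T ∈ conditioning set.
  P5: blocked at fork node T ∈ conditioning set.
  P6: blocked at fork node T ∈ conditioning set.
{K, T} contains no descendant of B and blocks every backdoor path.
Every element of {K, T} is needed (dropping K leaves P1 open; dropping T leaves P4 open), so no proper subset is valid.
Among all size-2 subsets of the eligible variables, only {K, T} blocks every backdoor path, so it is the unique smallest valid adjustment set.

{K, T}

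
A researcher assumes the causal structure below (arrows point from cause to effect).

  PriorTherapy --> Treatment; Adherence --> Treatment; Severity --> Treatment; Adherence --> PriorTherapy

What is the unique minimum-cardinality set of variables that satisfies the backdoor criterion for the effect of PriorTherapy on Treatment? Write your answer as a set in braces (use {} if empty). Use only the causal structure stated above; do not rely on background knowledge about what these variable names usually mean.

{Adherence}

Variables eligible for adjustment (non-descendants of PriorTherapy, excluding PriorTherapy and Treatment): {Adherence, Severity}.
Backdoor paths from PriorTherapy to Treatment:
  P1: PriorTherapy <- Adherence -> Treatment
The empty set is not sufficient: P1 (PriorTherapy <- Adherence -> Treatment) has no collider blocking it and no conditioned non-collider, so it is open.
Try {Adherence}:
  P1: blocked at fork node Adherence ∈ conditioning set.
{Adherence} contains no descendant of PriorTherapy and blocks every backdoor path.
No other singleton works — e.g. {Severity} leaves P1 open — so {Adherence} is the unique smallest valid adjustment set.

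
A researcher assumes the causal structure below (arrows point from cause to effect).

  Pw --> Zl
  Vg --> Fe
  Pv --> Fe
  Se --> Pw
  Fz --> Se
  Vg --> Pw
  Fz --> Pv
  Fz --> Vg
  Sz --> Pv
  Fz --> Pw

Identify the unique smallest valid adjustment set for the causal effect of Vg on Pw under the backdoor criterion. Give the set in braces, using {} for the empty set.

Variables eligible for adjustment (non-descendants of Vg, excluding Vg and Pw): {Fz, Pv, Se, Sz}.
Backdoor paths from Vg to Pw:
  P1: Vg <- Fz -> Se -> Pw
  P2: Vg <- Fz -> Pw
The empty set is not sufficient: P1 (Vg <- Fz -> Se -> Pw) has no collider blocking it and no conditioned non-collider, so it is open.
Try {Fz}:
  P1: blocked at fork node Fz ∈ conditioning set.
  P2: blocked at fork node Fz ∈ conditioning set.
{Fz} contains no descendant of Vg and blocks every backdoor path.
No other singleton works — e.g. {Sz} leaves P1 open — so {Fz} is the unique smallest valid adjustment set.

{Fz}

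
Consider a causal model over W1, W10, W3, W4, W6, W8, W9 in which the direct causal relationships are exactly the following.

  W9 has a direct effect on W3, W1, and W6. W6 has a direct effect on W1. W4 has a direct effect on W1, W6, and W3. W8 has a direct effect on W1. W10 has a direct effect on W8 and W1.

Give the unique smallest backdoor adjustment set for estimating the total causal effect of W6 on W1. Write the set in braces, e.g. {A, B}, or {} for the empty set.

{W4, W9}

Variables eligible for adjustment (non-descendants of W6, excluding W6 and W1): {W10, W3, W4, W8, W9}.
Backdoor paths from W6 to W1:
  P1: W6 <- W4 -> W3 <- W9 -> W1
  P2: W6 <- W4 -> W1
  P3: W6 <- W9 -> W3 <- W4 -> W1
  P4: W6 <- W9 -> W1
The empty set is not sufficient: P2 (W6 <- W4 -> W1) has no collider blocking it and no conditioned non-collider, so it is open.
Try {W4, W9}:
  P1: blocked at fork node W4 ∈ conditioning set.
  P2: blocked at fork node W4 ∈ conditioning set.
  P3: blocked at fork node W9 ∈ conditioning set.
  P4: blocked at fork node W9 ∈ conditioning set.
{W4, W9} contains no descendant of W6 and blocks every backdoor path.
Every element of {W4, W9} is needed (dropping W4 leaves P2 open; dropping W9 leaves P4 open), so no proper subset is valid.
Among all size-2 subsets of the eligible variables, only {W4, W9} blocks every backdoor path, so it is the unique smallest valid adjustment set.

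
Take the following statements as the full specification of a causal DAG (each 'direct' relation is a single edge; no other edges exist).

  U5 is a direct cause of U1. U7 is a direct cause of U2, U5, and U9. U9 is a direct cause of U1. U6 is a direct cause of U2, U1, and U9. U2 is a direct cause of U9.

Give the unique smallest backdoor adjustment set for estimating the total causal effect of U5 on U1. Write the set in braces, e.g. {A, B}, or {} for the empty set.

Variables eligible for adjustment (non-descendants of U5, excluding U5 and U1): {U2, U6, U7, U9}.
Backdoor paths from U5 to U1:
  P1: U5 <- U7 -> U2 <- U6 -> U9 -> U1
  P2: U5 <- U7 -> U2 <- U6 -> U1
  P3: U5 <- U7 -> U2 -> U9 <- U6 -> U1
  P4: U5 <- U7 -> U2 -> U9 -> U1
  P5: U5 <- U7 -> U9 <- U6 -> U1
  P6: U5 <- U7 -> U9 <- U2 <- U6 -> U1
  P7: U5 <- U7 -> U9 -> U1
The empty set is not sufficient: P4 (U5 <- U7 -> U2 -> U9 -> U1) has no collider blocking it and no conditioned non-collider, so it is open.
Try {U7}:
  P1: blocked at fork node U7 ∈ conditioning set.
  P2: blocked at fork node U7 ∈ conditioning set.
  P3: blocked at fork node U7 ∈ conditioning set.
  P4: blocked at fork node U7 ∈ conditioning set.
  P5: blocked at fork node U7 ∈ conditioning set.
  P6: blocked at fork node U7 ∈ conditioning set.
  P7: blocked at fork node U7 ∈ conditioning set.
{U7} contains no descendant of U5 and blocks every backdoor path.
No other singleton works — e.g. {U6} leaves P4 open — so {U7} is the unique smallest valid adjustment set.

{U7}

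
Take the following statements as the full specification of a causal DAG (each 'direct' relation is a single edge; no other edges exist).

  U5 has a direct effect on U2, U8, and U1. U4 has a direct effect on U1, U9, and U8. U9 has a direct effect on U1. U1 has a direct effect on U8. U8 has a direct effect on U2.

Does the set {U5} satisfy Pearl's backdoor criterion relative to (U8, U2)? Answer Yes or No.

Backdoor paths from U8 to U2 (paths whose first edge points into U8):
  P1: U8 <- U4 -> U9 -> U1 <- U5 -> U2
  P2: U8 <- U4 -> U1 <- U5 -> U2
  P3: U8 <- U5 -> U2
  P4: U8 <- U1 <- U5 -> U2
Condition 1 (no descendant of U8 in the set): holds — descendants of U8 are {U2}; none are in {U5}.
Condition 2 (every backdoor path blocked by {U5}):
  P1: blocked at collider U1 (neither it nor any descendant is in the conditioning set).
  P2: blocked at collider U1 (neither it nor any descendant is in the conditioning set).
  P3: blocked at fork node U5 ∈ conditioning set.
  P4: blocked at fork node U5 ∈ conditioning set.
{U5} satisfies the backdoor criterion.

Yes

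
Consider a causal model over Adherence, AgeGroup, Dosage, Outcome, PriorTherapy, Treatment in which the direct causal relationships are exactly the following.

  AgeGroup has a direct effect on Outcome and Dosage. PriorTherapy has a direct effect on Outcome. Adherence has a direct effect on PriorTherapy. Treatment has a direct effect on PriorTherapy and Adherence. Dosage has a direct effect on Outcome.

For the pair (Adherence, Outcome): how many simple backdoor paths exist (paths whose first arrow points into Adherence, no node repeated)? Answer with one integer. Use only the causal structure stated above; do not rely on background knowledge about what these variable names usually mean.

1

A backdoor path from Adherence to Outcome is any simple undirected path whose first edge points into Adherence (i.e. leaves Adherence via a parent).
Parents of Adherence: {Treatment}.
Enumerating:
  P1: Adherence <- Treatment -> PriorTherapy -> Outcome
That exhausts the simple backdoor paths. Count: 1.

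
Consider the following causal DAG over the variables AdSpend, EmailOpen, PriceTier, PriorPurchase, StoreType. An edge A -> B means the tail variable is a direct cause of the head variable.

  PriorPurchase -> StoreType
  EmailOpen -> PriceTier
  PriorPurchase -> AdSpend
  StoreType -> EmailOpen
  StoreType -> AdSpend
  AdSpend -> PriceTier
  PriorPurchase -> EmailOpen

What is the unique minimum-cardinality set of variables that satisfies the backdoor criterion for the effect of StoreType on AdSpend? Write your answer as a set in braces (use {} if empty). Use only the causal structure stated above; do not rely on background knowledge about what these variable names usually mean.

{PriorPurchase}

Variables eligible for adjustment (non-descendants of StoreType, excluding StoreType and AdSpend): {PriorPurchase}.
Backdoor paths from StoreType to AdSpend:
  P1: StoreType <- PriorPurchase -> EmailOpen -> PriceTier <- AdSpend
  P2: StoreType <- PriorPurchase -> AdSpend
The empty set is not sufficient: P2 (StoreType <- PriorPurchase -> AdSpend) has no collider blocking it and no conditioned non-collider, so it is open.
Try {PriorPurchase}:
  P1: blocked at fork node PriorPurchase ∈ conditioning set.
  P2: blocked at fork node PriorPurchase ∈ conditioning set.
{PriorPurchase} contains no descendant of StoreType and blocks every backdoor path.
{PriorPurchase} is the unique smallest valid adjustment set.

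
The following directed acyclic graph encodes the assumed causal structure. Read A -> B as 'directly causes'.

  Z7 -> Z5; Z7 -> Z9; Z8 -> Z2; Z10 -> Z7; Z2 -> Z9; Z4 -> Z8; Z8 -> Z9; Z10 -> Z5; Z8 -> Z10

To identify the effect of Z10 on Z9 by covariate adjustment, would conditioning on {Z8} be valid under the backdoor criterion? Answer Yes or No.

Backdoor paths from Z10 to Z9 (paths whose first edge points into Z10):
  P1: Z10 <- Z8 -> Z2 -> Z9
  P2: Z10 <- Z8 -> Z9
Condition 1 (no descendant of Z10 in the set): holds — descendants of Z10 are {Z5, Z7, Z9}; none are in {Z8}.
Condition 2 (every backdoor path blocked by {Z8}):
  P1: blocked at fork node Z8 ∈ conditioning set.
  P2: blocked at fork node Z8 ∈ conditioning set.
{Z8} satisfies the backdoor criterion.

Yes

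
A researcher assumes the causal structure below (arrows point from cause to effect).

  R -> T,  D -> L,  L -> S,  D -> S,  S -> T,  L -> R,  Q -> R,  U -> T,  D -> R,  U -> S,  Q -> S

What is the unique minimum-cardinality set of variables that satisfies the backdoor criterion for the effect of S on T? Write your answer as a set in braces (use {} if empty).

Variables eligible for adjustment (non-descendants of S, excluding S and T): {D, L, Q, R, U}.
Backdoor paths from S to T:
  P1: S <- U -> T
  P2: S <- Q -> R -> T
  P3: S <- D -> L -> R -> T
  P4: S <- D -> R -> T
  P5: S <- L <- D -> R -> T
  P6: S <- L -> R -> T
The empty set is not sufficient: P1 (S <- U -> T) has no collider blocking it and no conditioned non-collider, so it is open.
Try {R, U}:
  P1: blocked at fork node U ∈ conditioning set.
  P2: blocked at chain node R ∈ conditioning set.
  P3: blocked at chain node R ∈ conditioning set.
  P4: blocked at chain node R ∈ conditioning set.
  P5: blocked at chain node R ∈ conditioning set.
  P6: blocked at chain node R ∈ conditioning set.
{R, U} contains no descendant of S and blocks every backdoor path.
Every element of {R, U} is needed (dropping R leaves P2 open; dropping U leaves P1 open), so no proper subset is valid.
Among all size-2 subsets of the eligible variables, only {R, U} blocks every backdoor path, so it is the unique smallest valid adjustment set.

{R, U}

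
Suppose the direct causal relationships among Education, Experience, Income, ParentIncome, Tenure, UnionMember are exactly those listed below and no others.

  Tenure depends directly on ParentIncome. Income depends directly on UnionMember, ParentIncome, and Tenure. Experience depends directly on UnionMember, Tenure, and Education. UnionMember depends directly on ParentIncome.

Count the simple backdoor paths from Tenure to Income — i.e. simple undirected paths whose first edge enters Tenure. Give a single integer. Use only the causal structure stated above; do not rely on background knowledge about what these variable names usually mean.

2

A backdoor path from Tenure to Income is any simple undirected path whose first edge points into Tenure (i.e. leaves Tenure via a parent).
Parents of Tenure: {ParentIncome}.
Enumerating:
  P1: Tenure <- ParentIncome -> UnionMember -> Income
  P2: Tenure <- ParentIncome -> Income
That exhausts the simple backdoor paths. Count: 2.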